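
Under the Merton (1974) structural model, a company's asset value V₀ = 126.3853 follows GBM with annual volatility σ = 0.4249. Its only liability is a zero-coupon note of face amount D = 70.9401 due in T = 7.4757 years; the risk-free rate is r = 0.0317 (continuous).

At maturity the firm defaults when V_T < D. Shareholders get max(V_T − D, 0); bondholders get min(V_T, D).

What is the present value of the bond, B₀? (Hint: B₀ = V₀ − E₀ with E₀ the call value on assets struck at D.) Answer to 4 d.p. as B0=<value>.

d₁ = [ln(V₀/D) + (r + σ²/2)T] / (σ√T)
   = [ln(126.3853/70.9401) + (0.0317 + 0.5·0.4249²)·7.4757] / (0.4249·√7.4757)
   = [0.577499 + 0.911811] / 1.161750 = 1.281954
d₂ = d₁ − σ√T = 1.281954 − 1.161750 = 0.120204
N(d₁) = 0.900071,  N(d₂) = 0.547839,  e^(−rT) = 0.789007
E₀ = V₀·N(d₁) − D·e^(−rT)·N(d₂)
   = 126.3853·0.900071 − 70.9401·0.789007·0.547839 = 83.091895
B₀ = V₀ − E₀ = 126.3853 − 83.091895 = 43.293405

B0=43.2934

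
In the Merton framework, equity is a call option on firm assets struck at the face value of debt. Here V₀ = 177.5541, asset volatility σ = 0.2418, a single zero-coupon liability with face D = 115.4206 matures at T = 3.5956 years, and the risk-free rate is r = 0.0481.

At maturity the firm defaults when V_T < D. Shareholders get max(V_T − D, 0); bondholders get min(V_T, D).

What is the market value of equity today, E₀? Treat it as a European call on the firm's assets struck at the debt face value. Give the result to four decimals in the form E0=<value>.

E0=83.0624

d₁ = [ln(V₀/D) + (r + σ²/2)T] / (σ√T)
   = [ln(177.5541/115.4206) + (0.0481 + 0.5·0.2418²)·3.5956] / (0.2418·√3.5956)
   = [0.430693 + 0.278061] / 0.458503 = 1.545799
d₂ = d₁ − σ√T = 1.545799 − 0.458503 = 1.087296
N(d₁) = 0.938923,  N(d₂) = 0.861547,  e^(−rT) = 0.841181
E₀ = V₀·N(d₁) − D·e^(−rT)·N(d₂)
   = 177.5541·0.938923 − 115.4206·0.841181·0.861547 = 83.062430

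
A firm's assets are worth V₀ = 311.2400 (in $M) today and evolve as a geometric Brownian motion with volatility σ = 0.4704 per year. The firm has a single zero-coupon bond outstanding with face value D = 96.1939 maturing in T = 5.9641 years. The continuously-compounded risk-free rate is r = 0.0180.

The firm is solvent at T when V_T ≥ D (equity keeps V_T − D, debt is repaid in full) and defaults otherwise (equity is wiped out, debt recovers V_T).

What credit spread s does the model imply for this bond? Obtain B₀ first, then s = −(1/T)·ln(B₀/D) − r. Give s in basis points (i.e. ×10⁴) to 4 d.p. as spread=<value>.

d₁ = [ln(V₀/D) + (r + σ²/2)T] / (σ√T)
   = [ln(311.2400/96.1939) + (0.0180 + 0.5·0.4704²)·5.9641] / (0.4704·√5.9641)
   = [1.174198 + 0.767210] / 1.148788 = 1.689963
d₂ = d₁ − σ√T = 1.689963 − 1.148788 = 0.541175
N(d₁) = 0.954482,  N(d₂) = 0.705807,  e^(−rT) = 0.898208
E₀ = V₀·N(d₁) − D·e^(−rT)·N(d₂)
   = 311.2400·0.954482 − 96.1939·0.898208·0.705807 = 236.089943
B₀ = V₀ − E₀ = 311.2400 − 236.089943 = 75.150057
spread = −(1/T)·ln(B₀/D) − r = −(1/5.9641)·ln(75.150057/96.1939) − 0.0180 = 0.02339419
in basis points: 0.02339419 × 10⁴ = 233.9419 bp

spread=233.9419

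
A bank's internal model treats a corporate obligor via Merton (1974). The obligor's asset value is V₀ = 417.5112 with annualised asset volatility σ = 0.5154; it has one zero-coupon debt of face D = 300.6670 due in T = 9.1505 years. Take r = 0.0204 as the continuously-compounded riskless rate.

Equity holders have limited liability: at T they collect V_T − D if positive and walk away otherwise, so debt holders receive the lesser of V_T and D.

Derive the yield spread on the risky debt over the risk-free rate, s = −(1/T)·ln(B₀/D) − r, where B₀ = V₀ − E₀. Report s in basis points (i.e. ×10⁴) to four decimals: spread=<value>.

spread=653.1114

d₁ = [ln(V₀/D) + (r + σ²/2)T] / (σ√T)
   = [ln(417.5112/300.6670) + (0.0204 + 0.5·0.5154²)·9.1505] / (0.5154·√9.1505)
   = [0.328308 + 1.402027] / 1.559074 = 1.109847
d₂ = d₁ − σ√T = 1.109847 − 1.559074 = -0.449227
N(d₁) = 0.866468,  N(d₂) = 0.326634,  e^(−rT) = 0.829717
E₀ = V₀·N(d₁) − D·e^(−rT)·N(d₂)
   = 417.5112·0.866468 − 300.6670·0.829717·0.326634 = 280.275003
B₀ = V₀ − E₀ = 417.5112 − 280.275003 = 137.236197
spread = −(1/T)·ln(B₀/D) − r = −(1/9.1505)·ln(137.236197/300.6670) − 0.0204 = 0.06531114
in basis points: 0.06531114 × 10⁴ = 653.1114 bp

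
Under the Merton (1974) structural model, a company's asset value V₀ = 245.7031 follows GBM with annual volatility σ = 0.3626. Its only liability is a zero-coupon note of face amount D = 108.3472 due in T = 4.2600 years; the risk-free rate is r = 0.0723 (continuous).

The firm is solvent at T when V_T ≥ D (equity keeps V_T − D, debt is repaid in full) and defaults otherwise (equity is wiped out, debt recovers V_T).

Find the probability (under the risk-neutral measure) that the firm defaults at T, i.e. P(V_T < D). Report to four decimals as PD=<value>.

d₁ = [ln(V₀/D) + (r + σ²/2)T] / (σ√T)
   = [ln(245.7031/108.3472) + (0.0723 + 0.5·0.3626²)·4.2600] / (0.3626·√4.2600)
   = [0.818783 + 0.588048] / 0.748398 = 1.879790
d₂ = d₁ − σ√T = 1.879790 − 0.748398 = 1.131392
risk-neutral PD = N(−d₂) = N(-1.131392) = 0.128945

PD=0.1289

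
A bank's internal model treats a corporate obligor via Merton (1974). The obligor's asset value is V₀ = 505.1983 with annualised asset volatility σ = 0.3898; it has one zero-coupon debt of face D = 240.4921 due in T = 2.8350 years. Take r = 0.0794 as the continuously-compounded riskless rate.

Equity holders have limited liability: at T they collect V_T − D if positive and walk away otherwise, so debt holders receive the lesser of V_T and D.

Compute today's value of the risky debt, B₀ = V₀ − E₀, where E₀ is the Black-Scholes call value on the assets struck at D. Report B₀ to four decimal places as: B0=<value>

B0=185.9027

d₁ = [ln(V₀/D) + (r + σ²/2)T] / (σ√T)
   = [ln(505.1983/240.4921) + (0.0794 + 0.5·0.3898²)·2.8350] / (0.3898·√2.8350)
   = [0.742264 + 0.440480] / 0.656324 = 1.802072
d₂ = d₁ − σ√T = 1.802072 − 0.656324 = 1.145748
N(d₁) = 0.964233,  N(d₂) = 0.874050,  e^(−rT) = 0.798437
E₀ = V₀·N(d₁) − D·e^(−rT)·N(d₂)
   = 505.1983·0.964233 − 240.4921·0.798437·0.874050 = 319.295618
B₀ = V₀ − E₀ = 505.1983 − 319.295618 = 185.902682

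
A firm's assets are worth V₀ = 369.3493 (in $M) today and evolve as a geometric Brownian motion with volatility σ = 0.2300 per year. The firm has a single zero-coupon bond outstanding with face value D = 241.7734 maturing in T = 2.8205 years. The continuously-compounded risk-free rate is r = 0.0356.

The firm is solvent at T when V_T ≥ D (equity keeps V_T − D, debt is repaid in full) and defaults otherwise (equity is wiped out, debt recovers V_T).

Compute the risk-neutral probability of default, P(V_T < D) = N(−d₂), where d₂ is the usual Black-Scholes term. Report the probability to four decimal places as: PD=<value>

PD=0.1222

d₁ = [ln(V₀/D) + (r + σ²/2)T] / (σ√T)
   = [ln(369.3493/241.7734) + (0.0356 + 0.5·0.2300²)·2.8205] / (0.2300·√2.8205)
   = [0.423742 + 0.175012] / 0.386270 = 1.550092
d₂ = d₁ − σ√T = 1.550092 − 0.386270 = 1.163822
risk-neutral PD = N(−d₂) = N(-1.163822) = 0.122248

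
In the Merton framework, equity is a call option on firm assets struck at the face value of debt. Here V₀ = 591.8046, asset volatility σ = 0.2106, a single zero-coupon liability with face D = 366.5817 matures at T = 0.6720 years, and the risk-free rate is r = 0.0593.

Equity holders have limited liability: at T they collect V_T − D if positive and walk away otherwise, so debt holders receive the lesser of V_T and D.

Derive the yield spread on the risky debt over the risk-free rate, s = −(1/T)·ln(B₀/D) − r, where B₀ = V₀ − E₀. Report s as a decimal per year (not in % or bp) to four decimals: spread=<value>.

spread=0.0001

d₁ = [ln(V₀/D) + (r + σ²/2)T] / (σ√T)
   = [ln(591.8046/366.5817) + (0.0593 + 0.5·0.2106²)·0.6720] / (0.2106·√0.6720)
   = [0.478955 + 0.054752] / 0.172641 = 3.091434
d₂ = d₁ − σ√T = 3.091434 − 0.172641 = 2.918793
N(d₁) = 0.999004,  N(d₂) = 0.998243,  e^(−rT) = 0.960934
E₀ = V₀·N(d₁) − D·e^(−rT)·N(d₂)
   = 591.8046·0.999004 − 366.5817·0.960934·0.998243 = 239.573286
B₀ = V₀ − E₀ = 591.8046 − 239.573286 = 352.231314
spread = −(1/T)·ln(B₀/D) − r = −(1/0.6720)·ln(352.231314/366.5817) − 0.0593 = 0.00012458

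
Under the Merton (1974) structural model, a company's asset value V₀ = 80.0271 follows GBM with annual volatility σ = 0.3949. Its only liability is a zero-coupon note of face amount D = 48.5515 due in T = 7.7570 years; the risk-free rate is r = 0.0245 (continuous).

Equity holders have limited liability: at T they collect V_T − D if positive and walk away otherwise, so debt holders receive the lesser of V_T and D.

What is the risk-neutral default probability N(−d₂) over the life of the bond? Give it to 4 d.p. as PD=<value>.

PD=0.4692

d₁ = [ln(V₀/D) + (r + σ²/2)T] / (σ√T)
   = [ln(80.0271/48.5515) + (0.0245 + 0.5·0.3949²)·7.7570] / (0.3949·√7.7570)
   = [0.499740 + 0.794883] / 1.099851 = 1.177089
d₂ = d₁ − σ√T = 1.177089 − 1.099851 = 0.077238
risk-neutral PD = N(−d₂) = N(-0.077238) = 0.469217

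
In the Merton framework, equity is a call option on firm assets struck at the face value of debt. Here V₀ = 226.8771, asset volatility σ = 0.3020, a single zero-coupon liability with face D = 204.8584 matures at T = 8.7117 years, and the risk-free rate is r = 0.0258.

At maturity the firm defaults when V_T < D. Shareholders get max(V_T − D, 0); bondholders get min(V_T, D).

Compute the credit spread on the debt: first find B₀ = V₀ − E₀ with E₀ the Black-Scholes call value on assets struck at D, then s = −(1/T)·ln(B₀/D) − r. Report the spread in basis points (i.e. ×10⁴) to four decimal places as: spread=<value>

d₁ = [ln(V₀/D) + (r + σ²/2)T] / (σ√T)
   = [ln(226.8771/204.8584) + (0.0258 + 0.5·0.3020²)·8.7117] / (0.3020·√8.7117)
   = [0.102089 + 0.622033] / 0.891371 = 0.812369
d₂ = d₁ − σ√T = 0.812369 − 0.891371 = -0.079002
N(d₁) = 0.791710,  N(d₂) = 0.468516,  e^(−rT) = 0.798706
E₀ = V₀·N(d₁) − D·e^(−rT)·N(d₂)
   = 226.8771·0.791710 − 204.8584·0.798706·0.468516 = 102.961551
B₀ = V₀ − E₀ = 226.8771 − 102.961551 = 123.915549
spread = −(1/T)·ln(B₀/D) − r = −(1/8.7117)·ln(123.915549/204.8584) − 0.0258 = 0.03190616
in basis points: 0.03190616 × 10⁴ = 319.0616 bp

spread=319.0616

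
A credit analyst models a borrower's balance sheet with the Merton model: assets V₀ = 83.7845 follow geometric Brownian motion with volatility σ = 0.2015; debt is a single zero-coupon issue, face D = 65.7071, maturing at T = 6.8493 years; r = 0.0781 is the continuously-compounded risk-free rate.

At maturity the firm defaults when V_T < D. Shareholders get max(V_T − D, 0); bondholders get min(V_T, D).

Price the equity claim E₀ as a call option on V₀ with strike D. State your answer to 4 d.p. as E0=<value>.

E0=46.2046

d₁ = [ln(V₀/D) + (r + σ²/2)T] / (σ√T)
   = [ln(83.7845/65.7071) + (0.0781 + 0.5·0.2015²)·6.8493] / (0.2015·√6.8493)
   = [0.243041 + 0.673979] / 0.527349 = 1.738924
d₂ = d₁ − σ√T = 1.738924 − 0.527349 = 1.211575
N(d₁) = 0.958976,  N(d₂) = 0.887162,  e^(−rT) = 0.585710
E₀ = V₀·N(d₁) − D·e^(−rT)·N(d₂)
   = 83.7845·0.958976 − 65.7071·0.585710·0.887162 = 46.204596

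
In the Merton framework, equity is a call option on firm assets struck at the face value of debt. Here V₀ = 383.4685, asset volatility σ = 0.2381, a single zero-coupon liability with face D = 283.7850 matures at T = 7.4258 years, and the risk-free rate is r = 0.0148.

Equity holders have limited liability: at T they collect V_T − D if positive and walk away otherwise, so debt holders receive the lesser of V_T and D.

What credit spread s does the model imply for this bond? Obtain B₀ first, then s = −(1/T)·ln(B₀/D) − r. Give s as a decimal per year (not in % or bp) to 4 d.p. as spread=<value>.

spread=0.0178

d₁ = [ln(V₀/D) + (r + σ²/2)T] / (σ√T)
   = [ln(383.4685/283.7850) + (0.0148 + 0.5·0.2381²)·7.4258] / (0.2381·√7.4258)
   = [0.301041 + 0.320392] / 0.648830 = 0.957774
d₂ = d₁ − σ√T = 0.957774 − 0.648830 = 0.308944
N(d₁) = 0.830912,  N(d₂) = 0.621318,  e^(−rT) = 0.895922
E₀ = V₀·N(d₁) − D·e^(−rT)·N(d₂)
   = 383.4685·0.830912 − 283.7850·0.895922·0.621318 = 160.658835
B₀ = V₀ − E₀ = 383.4685 − 160.658835 = 222.809665
spread = −(1/T)·ln(B₀/D) − r = −(1/7.4258)·ln(222.809665/283.7850) − 0.0148 = 0.01777548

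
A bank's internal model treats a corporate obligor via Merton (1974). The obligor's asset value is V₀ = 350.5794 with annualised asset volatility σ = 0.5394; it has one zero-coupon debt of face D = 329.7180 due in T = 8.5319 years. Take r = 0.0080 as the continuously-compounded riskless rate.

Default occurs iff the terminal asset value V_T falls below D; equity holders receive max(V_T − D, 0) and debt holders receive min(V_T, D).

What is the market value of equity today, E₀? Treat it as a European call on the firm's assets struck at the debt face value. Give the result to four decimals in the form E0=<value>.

d₁ = [ln(V₀/D) + (r + σ²/2)T] / (σ√T)
   = [ln(350.5794/329.7180) + (0.0080 + 0.5·0.5394²)·8.5319] / (0.5394·√8.5319)
   = [0.061349 + 1.309443] / 1.575556 = 0.870038
d₂ = d₁ − σ√T = 0.870038 − 1.575556 = -0.705518
N(d₁) = 0.807860,  N(d₂) = 0.240244,  e^(−rT) = 0.934022
E₀ = V₀·N(d₁) − D·e^(−rT)·N(d₂)
   = 350.5794·0.807860 − 329.7180·0.934022·0.240244 = 209.232662

E0=209.2327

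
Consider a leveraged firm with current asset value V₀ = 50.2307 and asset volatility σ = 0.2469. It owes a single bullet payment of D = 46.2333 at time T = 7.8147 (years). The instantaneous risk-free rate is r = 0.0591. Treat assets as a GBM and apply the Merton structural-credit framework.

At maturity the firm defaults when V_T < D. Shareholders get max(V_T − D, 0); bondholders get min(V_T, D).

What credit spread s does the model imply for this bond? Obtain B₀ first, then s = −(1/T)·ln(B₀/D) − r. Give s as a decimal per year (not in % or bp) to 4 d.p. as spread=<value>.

spread=0.0145

d₁ = [ln(V₀/D) + (r + σ²/2)T] / (σ√T)
   = [ln(50.2307/46.2333) + (0.0591 + 0.5·0.2469²)·7.8147] / (0.2469·√7.8147)
   = [0.082926 + 0.700039] / 0.690204 = 1.134398
d₂ = d₁ − σ√T = 1.134398 − 0.690204 = 0.444194
N(d₁) = 0.871686,  N(d₂) = 0.671549,  e^(−rT) = 0.630118
E₀ = V₀·N(d₁) − D·e^(−rT)·N(d₂)
   = 50.2307·0.871686 − 46.2333·0.630118·0.671549 = 24.221562
B₀ = V₀ − E₀ = 50.2307 − 24.221562 = 26.009138
spread = −(1/T)·ln(B₀/D) − r = −(1/7.8147)·ln(26.009138/46.2333) − 0.0591 = 0.01451158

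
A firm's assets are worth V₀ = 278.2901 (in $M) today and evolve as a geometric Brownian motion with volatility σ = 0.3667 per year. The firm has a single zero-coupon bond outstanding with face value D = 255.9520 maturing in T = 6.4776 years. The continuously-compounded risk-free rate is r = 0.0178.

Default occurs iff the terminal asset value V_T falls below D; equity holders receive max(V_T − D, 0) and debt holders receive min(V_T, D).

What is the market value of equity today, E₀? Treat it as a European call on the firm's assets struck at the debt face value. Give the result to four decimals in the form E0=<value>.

E0=117.9679

d₁ = [ln(V₀/D) + (r + σ²/2)T] / (σ√T)
   = [ln(278.2901/255.9520) + (0.0178 + 0.5·0.3667²)·6.4776] / (0.3667·√6.4776)
   = [0.083674 + 0.550819] / 0.933293 = 0.679844
d₂ = d₁ − σ√T = 0.679844 − 0.933293 = -0.253449
N(d₁) = 0.751698,  N(d₂) = 0.399961,  e^(−rT) = 0.891098
E₀ = V₀·N(d₁) − D·e^(−rT)·N(d₂)
   = 278.2901·0.751698 − 255.9520·0.891098·0.399961 = 117.967900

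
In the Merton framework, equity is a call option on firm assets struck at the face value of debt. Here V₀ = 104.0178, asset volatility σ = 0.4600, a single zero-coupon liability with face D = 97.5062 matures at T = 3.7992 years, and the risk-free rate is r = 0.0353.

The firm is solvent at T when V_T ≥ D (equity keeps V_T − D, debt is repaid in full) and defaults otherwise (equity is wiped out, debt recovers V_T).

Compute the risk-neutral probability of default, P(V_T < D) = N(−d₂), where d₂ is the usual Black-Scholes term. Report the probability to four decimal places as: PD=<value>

PD=0.5896

d₁ = [ln(V₀/D) + (r + σ²/2)T] / (σ√T)
   = [ln(104.0178/97.5062) + (0.0353 + 0.5·0.4600²)·3.7992] / (0.4600·√3.7992)
   = [0.064646 + 0.536067] / 0.896611 = 0.669982
d₂ = d₁ − σ√T = 0.669982 − 0.896611 = -0.226628
risk-neutral PD = N(−d₂) = N(0.226628) = 0.589644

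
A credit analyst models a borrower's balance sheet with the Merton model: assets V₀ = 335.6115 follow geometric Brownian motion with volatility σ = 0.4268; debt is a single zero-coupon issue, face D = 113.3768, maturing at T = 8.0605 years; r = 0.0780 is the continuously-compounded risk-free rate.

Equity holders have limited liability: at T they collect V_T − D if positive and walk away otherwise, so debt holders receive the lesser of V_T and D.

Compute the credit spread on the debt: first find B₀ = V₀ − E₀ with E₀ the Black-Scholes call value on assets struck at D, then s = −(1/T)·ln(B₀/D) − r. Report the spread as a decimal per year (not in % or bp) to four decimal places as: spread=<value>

spread=0.0116

d₁ = [ln(V₀/D) + (r + σ²/2)T] / (σ√T)
   = [ln(335.6115/113.3768) + (0.0780 + 0.5·0.4268²)·8.0605] / (0.4268·√8.0605)
   = [1.085237 + 1.362862] / 1.211729 = 2.020336
d₂ = d₁ − σ√T = 2.020336 − 1.211729 = 0.808608
N(d₁) = 0.978326,  N(d₂) = 0.790630,  e^(−rT) = 0.533274
E₀ = V₀·N(d₁) − D·e^(−rT)·N(d₂)
   = 335.6115·0.978326 − 113.3768·0.533274·0.790630 = 280.535152
B₀ = V₀ − E₀ = 335.6115 − 280.535152 = 55.076348
spread = −(1/T)·ln(B₀/D) − r = −(1/8.0605)·ln(55.076348/113.3768) − 0.0780 = 0.01157216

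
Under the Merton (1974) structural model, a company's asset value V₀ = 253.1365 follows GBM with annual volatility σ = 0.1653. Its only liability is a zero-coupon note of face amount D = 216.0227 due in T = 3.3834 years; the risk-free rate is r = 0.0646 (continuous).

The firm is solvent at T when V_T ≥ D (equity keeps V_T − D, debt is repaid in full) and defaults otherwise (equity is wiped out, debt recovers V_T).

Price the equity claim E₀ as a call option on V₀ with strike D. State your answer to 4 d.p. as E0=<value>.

E0=82.7903

d₁ = [ln(V₀/D) + (r + σ²/2)T] / (σ√T)
   = [ln(253.1365/216.0227) + (0.0646 + 0.5·0.1653²)·3.3834] / (0.1653·√3.3834)
   = [0.158545 + 0.264792] / 0.304053 = 1.392313
d₂ = d₁ − σ√T = 1.392313 − 0.304053 = 1.088260
N(d₁) = 0.918086,  N(d₂) = 0.861760,  e^(−rT) = 0.803669
E₀ = V₀·N(d₁) − D·e^(−rT)·N(d₂)
   = 253.1365·0.918086 − 216.0227·0.803669·0.861760 = 82.790339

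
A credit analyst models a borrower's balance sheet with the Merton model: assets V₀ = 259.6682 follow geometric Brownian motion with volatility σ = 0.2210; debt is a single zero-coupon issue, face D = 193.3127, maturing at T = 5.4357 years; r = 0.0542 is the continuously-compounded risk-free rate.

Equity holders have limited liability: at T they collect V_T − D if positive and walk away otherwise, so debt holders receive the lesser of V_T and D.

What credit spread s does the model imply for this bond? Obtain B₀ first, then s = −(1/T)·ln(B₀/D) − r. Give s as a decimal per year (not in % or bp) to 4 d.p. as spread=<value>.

d₁ = [ln(V₀/D) + (r + σ²/2)T] / (σ√T)
   = [ln(259.6682/193.3127) + (0.0542 + 0.5·0.2210²)·5.4357] / (0.2210·√5.4357)
   = [0.295096 + 0.427357] / 0.515252 = 1.402134
d₂ = d₁ − σ√T = 1.402134 − 0.515252 = 0.886882
N(d₁) = 0.919562,  N(d₂) = 0.812429,  e^(−rT) = 0.744818
E₀ = V₀·N(d₁) − D·e^(−rT)·N(d₂)
   = 259.6682·0.919562 − 193.3127·0.744818·0.812429 = 121.805318
B₀ = V₀ − E₀ = 259.6682 − 121.805318 = 137.862882
spread = −(1/T)·ln(B₀/D) − r = −(1/5.4357)·ln(137.862882/193.3127) − 0.0542 = 0.00799061

spread=0.0080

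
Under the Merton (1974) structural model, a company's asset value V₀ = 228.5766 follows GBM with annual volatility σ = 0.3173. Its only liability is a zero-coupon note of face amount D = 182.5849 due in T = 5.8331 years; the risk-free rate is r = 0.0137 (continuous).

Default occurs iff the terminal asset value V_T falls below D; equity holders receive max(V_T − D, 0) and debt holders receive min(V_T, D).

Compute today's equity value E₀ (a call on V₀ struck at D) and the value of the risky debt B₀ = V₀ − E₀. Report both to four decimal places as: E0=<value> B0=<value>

E0=93.6169 B0=134.9597

d₁ = [ln(V₀/D) + (r + σ²/2)T] / (σ√T)
   = [ln(228.5766/182.5849) + (0.0137 + 0.5·0.3173²)·5.8331] / (0.3173·√5.8331)
   = [0.224656 + 0.373550] / 0.766337 = 0.780604
d₂ = d₁ − σ√T = 0.780604 − 0.766337 = 0.014267
N(d₁) = 0.782482,  N(d₂) = 0.505692,  e^(−rT) = 0.923196
E₀ = V₀·N(d₁) − D·e^(−rT)·N(d₂)
   = 228.5766·0.782482 − 182.5849·0.923196·0.505692 = 93.616921
B₀ = V₀ − E₀ = 228.5766 − 93.616921 = 134.959679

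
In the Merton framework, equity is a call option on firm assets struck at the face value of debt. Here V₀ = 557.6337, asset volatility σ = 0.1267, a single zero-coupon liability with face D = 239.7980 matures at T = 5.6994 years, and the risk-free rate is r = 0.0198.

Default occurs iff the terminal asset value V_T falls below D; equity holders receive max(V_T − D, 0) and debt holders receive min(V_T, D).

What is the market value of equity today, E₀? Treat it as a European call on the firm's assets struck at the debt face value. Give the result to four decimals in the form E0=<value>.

d₁ = [ln(V₀/D) + (r + σ²/2)T] / (σ√T)
   = [ln(557.6337/239.7980) + (0.0198 + 0.5·0.1267²)·5.6994] / (0.1267·√5.6994)
   = [0.843905 + 0.158594] / 0.302476 = 3.314309
d₂ = d₁ − σ√T = 3.314309 − 0.302476 = 3.011832
N(d₁) = 0.999541,  N(d₂) = 0.998702,  e^(−rT) = 0.893286
E₀ = V₀·N(d₁) − D·e^(−rT)·N(d₂)
   = 557.6337·0.999541 − 239.7980·0.893286·0.998702 = 343.447401

E0=343.4474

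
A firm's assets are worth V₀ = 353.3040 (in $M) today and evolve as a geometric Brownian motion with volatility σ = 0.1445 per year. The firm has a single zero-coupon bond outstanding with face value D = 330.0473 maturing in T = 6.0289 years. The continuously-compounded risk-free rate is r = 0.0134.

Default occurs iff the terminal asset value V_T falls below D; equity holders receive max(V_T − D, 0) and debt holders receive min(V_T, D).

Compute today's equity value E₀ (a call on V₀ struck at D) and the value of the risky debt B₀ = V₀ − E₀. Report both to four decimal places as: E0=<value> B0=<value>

E0=74.7096 B0=278.5944

d₁ = [ln(V₀/D) + (r + σ²/2)T] / (σ√T)
   = [ln(353.3040/330.0473) + (0.0134 + 0.5·0.1445²)·6.0289] / (0.1445·√6.0289)
   = [0.068093 + 0.143730] / 0.354803 = 0.597015
d₂ = d₁ − σ√T = 0.597015 − 0.354803 = 0.242213
N(d₁) = 0.724751,  N(d₂) = 0.595692,  e^(−rT) = 0.922390
E₀ = V₀·N(d₁) − D·e^(−rT)·N(d₂)
   = 353.3040·0.724751 − 330.0473·0.922390·0.595692 = 74.709602
B₀ = V₀ − E₀ = 353.3040 − 74.709602 = 278.594398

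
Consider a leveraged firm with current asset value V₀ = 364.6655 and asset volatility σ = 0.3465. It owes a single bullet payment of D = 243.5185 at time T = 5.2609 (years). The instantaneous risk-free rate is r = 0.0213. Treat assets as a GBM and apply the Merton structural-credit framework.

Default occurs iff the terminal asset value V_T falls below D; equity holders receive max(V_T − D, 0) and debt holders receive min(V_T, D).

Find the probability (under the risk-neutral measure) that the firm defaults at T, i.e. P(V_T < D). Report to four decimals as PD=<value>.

PD=0.4006

d₁ = [ln(V₀/D) + (r + σ²/2)T] / (σ√T)
   = [ln(364.6655/243.5185) + (0.0213 + 0.5·0.3465²)·5.2609] / (0.3465·√5.2609)
   = [0.403788 + 0.427875] / 0.794755 = 1.046439
d₂ = d₁ − σ√T = 1.046439 − 0.794755 = 0.251684
risk-neutral PD = N(−d₂) = N(-0.251684) = 0.400643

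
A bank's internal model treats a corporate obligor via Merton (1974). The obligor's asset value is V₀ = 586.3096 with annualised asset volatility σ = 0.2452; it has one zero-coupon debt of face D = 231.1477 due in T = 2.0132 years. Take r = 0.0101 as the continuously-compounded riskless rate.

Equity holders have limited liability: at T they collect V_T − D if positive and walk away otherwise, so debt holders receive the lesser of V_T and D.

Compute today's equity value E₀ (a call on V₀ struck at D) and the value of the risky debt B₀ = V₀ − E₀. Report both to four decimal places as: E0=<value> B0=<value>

E0=359.9332 B0=226.3764

d₁ = [ln(V₀/D) + (r + σ²/2)T] / (σ√T)
   = [ln(586.3096/231.1477) + (0.0101 + 0.5·0.2452²)·2.0132] / (0.2452·√2.0132)
   = [0.930791 + 0.080853] / 0.347908 = 2.907796
d₂ = d₁ − σ√T = 2.907796 − 0.347908 = 2.559888
N(d₁) = 0.998180,  N(d₂) = 0.994765,  e^(−rT) = 0.979872
E₀ = V₀·N(d₁) − D·e^(−rT)·N(d₂)
   = 586.3096·0.998180 − 231.1477·0.979872·0.994765 = 359.933165
B₀ = V₀ − E₀ = 586.3096 − 359.933165 = 226.376435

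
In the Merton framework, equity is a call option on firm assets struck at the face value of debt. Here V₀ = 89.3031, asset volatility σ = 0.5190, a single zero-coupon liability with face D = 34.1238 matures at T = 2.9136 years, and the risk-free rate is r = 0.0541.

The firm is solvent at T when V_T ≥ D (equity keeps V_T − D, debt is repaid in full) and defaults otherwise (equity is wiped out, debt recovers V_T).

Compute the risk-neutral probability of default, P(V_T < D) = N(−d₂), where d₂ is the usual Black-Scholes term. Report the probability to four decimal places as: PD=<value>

PD=0.2058

d₁ = [ln(V₀/D) + (r + σ²/2)T] / (σ√T)
   = [ln(89.3031/34.1238) + (0.0541 + 0.5·0.5190²)·2.9136] / (0.5190·√2.9136)
   = [0.962041 + 0.550031] / 0.885895 = 1.706830
d₂ = d₁ − σ√T = 1.706830 − 0.885895 = 0.820934
risk-neutral PD = N(−d₂) = N(-0.820934) = 0.205842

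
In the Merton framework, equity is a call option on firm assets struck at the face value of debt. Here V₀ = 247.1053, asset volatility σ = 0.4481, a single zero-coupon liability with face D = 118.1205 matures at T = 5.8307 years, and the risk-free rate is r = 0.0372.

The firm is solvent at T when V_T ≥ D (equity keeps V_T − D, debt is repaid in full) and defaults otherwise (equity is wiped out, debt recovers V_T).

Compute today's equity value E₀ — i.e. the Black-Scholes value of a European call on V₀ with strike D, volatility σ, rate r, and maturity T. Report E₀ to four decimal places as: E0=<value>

d₁ = [ln(V₀/D) + (r + σ²/2)T] / (σ√T)
   = [ln(247.1053/118.1205) + (0.0372 + 0.5·0.4481²)·5.8307] / (0.4481·√5.8307)
   = [0.738109 + 0.802286] / 1.082020 = 1.423629
d₂ = d₁ − σ√T = 1.423629 − 1.082020 = 0.341609
N(d₁) = 0.922723,  N(d₂) = 0.633677,  e^(−rT) = 0.805009
E₀ = V₀·N(d₁) − D·e^(−rT)·N(d₂)
   = 247.1053·0.922723 − 118.1205·0.805009·0.633677 = 167.754610

E0=167.7546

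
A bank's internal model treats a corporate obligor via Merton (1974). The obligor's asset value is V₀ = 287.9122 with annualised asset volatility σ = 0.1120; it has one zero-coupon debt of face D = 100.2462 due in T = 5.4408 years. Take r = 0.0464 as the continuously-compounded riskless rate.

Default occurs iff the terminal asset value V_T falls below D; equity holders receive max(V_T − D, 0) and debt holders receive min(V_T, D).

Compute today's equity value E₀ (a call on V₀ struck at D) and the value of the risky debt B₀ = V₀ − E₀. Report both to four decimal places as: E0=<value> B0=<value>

d₁ = [ln(V₀/D) + (r + σ²/2)T] / (σ√T)
   = [ln(287.9122/100.2462) + (0.0464 + 0.5·0.1120²)·5.4408] / (0.1120·√5.4408)
   = [1.055026 + 0.286578] / 0.261246 = 5.135409
d₂ = d₁ − σ√T = 5.135409 − 0.261246 = 4.874163
N(d₁) = 1.000000,  N(d₂) = 0.999999,  e^(−rT) = 0.776893
E₀ = V₀·N(d₁) − D·e^(−rT)·N(d₂)
   = 287.9122·1.000000 − 100.2462·0.776893·0.999999 = 210.031668
B₀ = V₀ − E₀ = 287.9122 − 210.031668 = 77.880532

E0=210.0317 B0=77.8805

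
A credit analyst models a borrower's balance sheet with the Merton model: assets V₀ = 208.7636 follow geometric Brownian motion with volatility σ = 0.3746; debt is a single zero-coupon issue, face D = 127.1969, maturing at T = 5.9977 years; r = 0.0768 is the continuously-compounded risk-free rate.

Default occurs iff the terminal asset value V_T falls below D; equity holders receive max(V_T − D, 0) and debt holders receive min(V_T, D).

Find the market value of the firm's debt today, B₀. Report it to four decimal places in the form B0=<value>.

d₁ = [ln(V₀/D) + (r + σ²/2)T] / (σ√T)
   = [ln(208.7636/127.1969) + (0.0768 + 0.5·0.3746²)·5.9977] / (0.3746·√5.9977)
   = [0.495466 + 0.881437] / 0.917403 = 1.500871
d₂ = d₁ − σ√T = 1.500871 − 0.917403 = 0.583468
N(d₁) = 0.933306,  N(d₂) = 0.720211,  e^(−rT) = 0.630890
E₀ = V₀·N(d₁) − D·e^(−rT)·N(d₂)
   = 208.7636·0.933306 − 127.1969·0.630890·0.720211 = 137.045258
B₀ = V₀ − E₀ = 208.7636 − 137.045258 = 71.718342

B0=71.7183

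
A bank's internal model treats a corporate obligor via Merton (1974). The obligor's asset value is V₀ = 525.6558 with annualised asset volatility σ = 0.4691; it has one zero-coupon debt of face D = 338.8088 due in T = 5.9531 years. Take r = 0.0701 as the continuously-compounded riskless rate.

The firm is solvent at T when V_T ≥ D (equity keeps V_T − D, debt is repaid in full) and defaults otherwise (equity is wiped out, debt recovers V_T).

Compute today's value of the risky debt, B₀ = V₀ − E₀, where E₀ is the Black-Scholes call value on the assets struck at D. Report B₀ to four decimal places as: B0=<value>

d₁ = [ln(V₀/D) + (r + σ²/2)T] / (σ√T)
   = [ln(525.6558/338.8088) + (0.0701 + 0.5·0.4691²)·5.9531] / (0.4691·√5.9531)
   = [0.439211 + 1.072316] / 1.144556 = 1.320623
d₂ = d₁ − σ√T = 1.320623 − 1.144556 = 0.176067
N(d₁) = 0.906686,  N(d₂) = 0.569879,  e^(−rT) = 0.658815
E₀ = V₀·N(d₁) − D·e^(−rT)·N(d₂)
   = 525.6558·0.906686 − 338.8088·0.658815·0.569879 = 349.400869
B₀ = V₀ − E₀ = 525.6558 − 349.400869 = 176.254931

B0=176.2549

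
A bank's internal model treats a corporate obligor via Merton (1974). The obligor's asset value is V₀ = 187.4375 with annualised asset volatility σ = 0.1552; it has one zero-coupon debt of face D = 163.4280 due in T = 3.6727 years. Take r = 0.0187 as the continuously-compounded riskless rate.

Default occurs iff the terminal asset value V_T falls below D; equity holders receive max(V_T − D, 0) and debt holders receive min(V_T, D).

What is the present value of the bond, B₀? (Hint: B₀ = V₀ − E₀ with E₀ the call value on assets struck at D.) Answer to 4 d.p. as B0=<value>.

B0=145.3384

d₁ = [ln(V₀/D) + (r + σ²/2)T] / (σ√T)
   = [ln(187.4375/163.4280) + (0.0187 + 0.5·0.1552²)·3.6727] / (0.1552·√3.6727)
   = [0.137073 + 0.112912] / 0.297430 = 0.840483
d₂ = d₁ − σ√T = 0.840483 − 0.297430 = 0.543053
N(d₁) = 0.799681,  N(d₂) = 0.706453,  e^(−rT) = 0.933626
E₀ = V₀·N(d₁) − D·e^(−rT)·N(d₂)
   = 187.4375·0.799681 − 163.4280·0.933626·0.706453 = 42.099149
B₀ = V₀ − E₀ = 187.4375 − 42.099149 = 145.338351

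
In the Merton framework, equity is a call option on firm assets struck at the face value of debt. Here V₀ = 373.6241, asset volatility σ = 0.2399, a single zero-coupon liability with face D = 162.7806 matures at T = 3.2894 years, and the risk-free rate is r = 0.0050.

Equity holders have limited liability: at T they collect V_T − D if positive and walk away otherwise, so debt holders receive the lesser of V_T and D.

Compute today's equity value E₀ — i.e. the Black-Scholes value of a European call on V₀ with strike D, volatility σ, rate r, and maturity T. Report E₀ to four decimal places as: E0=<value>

E0=214.5192

d₁ = [ln(V₀/D) + (r + σ²/2)T] / (σ√T)
   = [ln(373.6241/162.7806) + (0.0050 + 0.5·0.2399²)·3.2894] / (0.2399·√3.2894)
   = [0.830847 + 0.111103] / 0.435100 = 2.164906
d₂ = d₁ − σ√T = 2.164906 − 0.435100 = 1.729807
N(d₁) = 0.984803,  N(d₂) = 0.958168,  e^(−rT) = 0.983688
E₀ = V₀·N(d₁) − D·e^(−rT)·N(d₂)
   = 373.6241·0.984803 − 162.7806·0.983688·0.958168 = 214.519153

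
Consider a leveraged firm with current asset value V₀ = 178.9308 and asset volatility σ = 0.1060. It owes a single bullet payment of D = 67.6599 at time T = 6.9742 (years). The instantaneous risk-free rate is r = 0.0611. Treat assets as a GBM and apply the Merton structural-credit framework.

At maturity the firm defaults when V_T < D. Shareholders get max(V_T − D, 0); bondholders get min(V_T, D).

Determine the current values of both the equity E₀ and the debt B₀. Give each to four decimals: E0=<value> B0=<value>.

d₁ = [ln(V₀/D) + (r + σ²/2)T] / (σ√T)
   = [ln(178.9308/67.6599) + (0.0611 + 0.5·0.1060²)·6.9742] / (0.1060·√6.9742)
   = [0.972505 + 0.465305] / 0.279932 = 5.136277
d₂ = d₁ − σ√T = 5.136277 − 0.279932 = 4.856345
N(d₁) = 1.000000,  N(d₂) = 0.999999,  e^(−rT) = 0.653036
E₀ = V₀·N(d₁) − D·e^(−rT)·N(d₂)
   = 178.9308·1.000000 − 67.6599·0.653036·0.999999 = 134.746477
B₀ = V₀ − E₀ = 178.9308 − 134.746477 = 44.184323

E0=134.7465 B0=44.1843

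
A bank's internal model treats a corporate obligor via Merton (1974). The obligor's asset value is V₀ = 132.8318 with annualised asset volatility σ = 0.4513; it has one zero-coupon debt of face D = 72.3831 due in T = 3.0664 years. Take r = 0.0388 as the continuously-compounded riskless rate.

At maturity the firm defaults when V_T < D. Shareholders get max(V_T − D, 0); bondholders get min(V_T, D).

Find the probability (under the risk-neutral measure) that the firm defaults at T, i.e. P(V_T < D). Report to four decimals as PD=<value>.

PD=0.3003

d₁ = [ln(V₀/D) + (r + σ²/2)T] / (σ√T)
   = [ln(132.8318/72.3831) + (0.0388 + 0.5·0.4513²)·3.0664] / (0.4513·√3.0664)
   = [0.607111 + 0.431246] / 0.790278 = 1.313914
d₂ = d₁ − σ√T = 1.313914 − 0.790278 = 0.523636
risk-neutral PD = N(−d₂) = N(-0.523636) = 0.300266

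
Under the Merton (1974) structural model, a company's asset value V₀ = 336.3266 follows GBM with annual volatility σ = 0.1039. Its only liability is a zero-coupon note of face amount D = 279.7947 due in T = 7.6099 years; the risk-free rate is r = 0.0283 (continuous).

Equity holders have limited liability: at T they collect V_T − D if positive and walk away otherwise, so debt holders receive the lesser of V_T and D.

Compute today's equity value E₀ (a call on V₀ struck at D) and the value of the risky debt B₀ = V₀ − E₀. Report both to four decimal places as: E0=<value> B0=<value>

E0=113.6576 B0=222.6690

d₁ = [ln(V₀/D) + (r + σ²/2)T] / (σ√T)
   = [ln(336.3266/279.7947) + (0.0283 + 0.5·0.1039²)·7.6099] / (0.1039·√7.6099)
   = [0.184027 + 0.256435] / 0.286619 = 1.536751
d₂ = d₁ − σ√T = 1.536751 − 0.286619 = 1.250132
N(d₁) = 0.937823,  N(d₂) = 0.894374,  e^(−rT) = 0.806251
E₀ = V₀·N(d₁) − D·e^(−rT)·N(d₂)
   = 336.3266·0.937823 − 279.7947·0.806251·0.894374 = 113.657556
B₀ = V₀ − E₀ = 336.3266 − 113.657556 = 222.669044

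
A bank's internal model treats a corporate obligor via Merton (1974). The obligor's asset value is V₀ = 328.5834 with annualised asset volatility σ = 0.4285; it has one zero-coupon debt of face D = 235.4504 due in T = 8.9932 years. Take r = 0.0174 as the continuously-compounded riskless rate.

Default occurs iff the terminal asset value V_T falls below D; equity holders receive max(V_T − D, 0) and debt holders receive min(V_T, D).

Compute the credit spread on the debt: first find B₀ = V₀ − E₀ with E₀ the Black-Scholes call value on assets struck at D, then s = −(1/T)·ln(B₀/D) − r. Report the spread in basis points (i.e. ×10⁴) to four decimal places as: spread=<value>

d₁ = [ln(V₀/D) + (r + σ²/2)T] / (σ√T)
   = [ln(328.5834/235.4504) + (0.0174 + 0.5·0.4285²)·8.9932] / (0.4285·√8.9932)
   = [0.333290 + 0.982113] / 1.285014 = 1.023648
d₂ = d₁ − σ√T = 1.023648 − 1.285014 = -0.261366
N(d₁) = 0.846999,  N(d₂) = 0.396905,  e^(−rT) = 0.855147
E₀ = V₀·N(d₁) − D·e^(−rT)·N(d₂)
   = 328.5834·0.846999 − 235.4504·0.855147·0.396905 = 198.395140
B₀ = V₀ − E₀ = 328.5834 − 198.395140 = 130.188260
spread = −(1/T)·ln(B₀/D) − r = −(1/8.9932)·ln(130.188260/235.4504) − 0.0174 = 0.04848519
in basis points: 0.04848519 × 10⁴ = 484.8519 bp

spread=484.8519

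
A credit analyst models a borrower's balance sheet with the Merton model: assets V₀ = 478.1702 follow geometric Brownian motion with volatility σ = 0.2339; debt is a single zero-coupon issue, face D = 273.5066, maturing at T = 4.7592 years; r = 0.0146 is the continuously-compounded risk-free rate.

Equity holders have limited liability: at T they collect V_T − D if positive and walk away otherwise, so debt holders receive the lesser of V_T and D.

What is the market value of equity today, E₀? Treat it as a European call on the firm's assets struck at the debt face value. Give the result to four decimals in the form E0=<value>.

d₁ = [ln(V₀/D) + (r + σ²/2)T] / (σ√T)
   = [ln(478.1702/273.5066) + (0.0146 + 0.5·0.2339²)·4.7592] / (0.2339·√4.7592)
   = [0.558641 + 0.199670] / 0.510267 = 1.486108
d₂ = d₁ − σ√T = 1.486108 − 0.510267 = 0.975841
N(d₁) = 0.931375,  N(d₂) = 0.835428,  e^(−rT) = 0.932875
E₀ = V₀·N(d₁) − D·e^(−rT)·N(d₂)
   = 478.1702·0.931375 − 273.5066·0.932875·0.835428 = 232.198237

E0=232.1982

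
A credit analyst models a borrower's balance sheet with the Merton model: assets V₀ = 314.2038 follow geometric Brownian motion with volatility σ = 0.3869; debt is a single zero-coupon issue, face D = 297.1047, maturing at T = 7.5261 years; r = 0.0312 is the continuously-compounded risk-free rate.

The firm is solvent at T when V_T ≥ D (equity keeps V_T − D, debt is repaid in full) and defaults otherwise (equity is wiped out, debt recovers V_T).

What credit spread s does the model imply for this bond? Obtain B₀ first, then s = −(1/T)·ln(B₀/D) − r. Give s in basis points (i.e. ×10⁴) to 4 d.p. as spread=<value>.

d₁ = [ln(V₀/D) + (r + σ²/2)T] / (σ√T)
   = [ln(314.2038/297.1047) + (0.0312 + 0.5·0.3869²)·7.5261] / (0.3869·√7.5261)
   = [0.055957 + 0.798111] / 1.061411 = 0.804654
d₂ = d₁ − σ√T = 0.804654 − 1.061411 = -0.256758
N(d₁) = 0.789490,  N(d₂) = 0.398683,  e^(−rT) = 0.790718
E₀ = V₀·N(d₁) − D·e^(−rT)·N(d₂)
   = 314.2038·0.789490 − 297.1047·0.790718·0.398683 = 154.399869
B₀ = V₀ − E₀ = 314.2038 − 154.399869 = 159.803931
spread = −(1/T)·ln(B₀/D) − r = −(1/7.5261)·ln(159.803931/297.1047) − 0.0312 = 0.05119818
in basis points: 0.05119818 × 10⁴ = 511.9818 bp

spread=511.9818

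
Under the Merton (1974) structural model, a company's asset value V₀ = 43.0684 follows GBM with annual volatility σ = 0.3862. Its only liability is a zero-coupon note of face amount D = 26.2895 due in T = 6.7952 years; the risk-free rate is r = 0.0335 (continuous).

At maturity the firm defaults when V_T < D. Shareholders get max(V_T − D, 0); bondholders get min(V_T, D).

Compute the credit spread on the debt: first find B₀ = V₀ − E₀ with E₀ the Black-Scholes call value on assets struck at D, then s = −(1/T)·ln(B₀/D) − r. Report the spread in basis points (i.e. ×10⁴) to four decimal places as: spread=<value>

d₁ = [ln(V₀/D) + (r + σ²/2)T] / (σ√T)
   = [ln(43.0684/26.2895) + (0.0335 + 0.5·0.3862²)·6.7952] / (0.3862·√6.7952)
   = [0.493620 + 0.734393] / 1.006731 = 1.219802
d₂ = d₁ − σ√T = 1.219802 − 1.006731 = 0.213071
N(d₁) = 0.888730,  N(d₂) = 0.584364,  e^(−rT) = 0.796412
E₀ = V₀·N(d₁) − D·e^(−rT)·N(d₂)
   = 43.0684·0.888730 − 26.2895·0.796412·0.584364 = 26.041193
B₀ = V₀ − E₀ = 43.0684 − 26.041193 = 17.027207
spread = −(1/T)·ln(B₀/D) − r = −(1/6.7952)·ln(17.027207/26.2895) − 0.0335 = 0.03042117
in basis points: 0.03042117 × 10⁴ = 304.2117 bp

spread=304.2117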